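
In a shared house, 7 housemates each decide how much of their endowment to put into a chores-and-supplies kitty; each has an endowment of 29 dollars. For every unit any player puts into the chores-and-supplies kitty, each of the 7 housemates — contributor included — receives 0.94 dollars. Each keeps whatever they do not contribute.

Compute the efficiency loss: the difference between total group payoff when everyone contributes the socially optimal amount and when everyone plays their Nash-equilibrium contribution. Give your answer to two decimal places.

The private return per contributed unit is 0.94 < 1, so contributing 0 is dominant for every player. At the Nash equilibrium everyone keeps their 29, and the group total is 7 × 29 = 203.
Each contributed unit returns 6.580 to the group as a whole (0.94 to each of 7 players), which exceeds 1, so the social optimum is full contribution: group total = 6.580 × 203 = 1335.74.
Efficiency loss = 1335.74 − 203 = 1132.74.

1132.74 dollars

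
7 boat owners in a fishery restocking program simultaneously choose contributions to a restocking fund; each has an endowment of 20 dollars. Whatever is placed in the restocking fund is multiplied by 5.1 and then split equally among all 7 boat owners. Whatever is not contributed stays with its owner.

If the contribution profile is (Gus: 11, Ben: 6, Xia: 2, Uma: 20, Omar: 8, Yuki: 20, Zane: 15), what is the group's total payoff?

476.20 dollars

Total contributed: 11 + 6 + 2 + 20 + 8 + 20 + 15 = 82; total kept: 7 × 20 − 82 = 58.
The restocking fund pays out 5.1 × 82 = 418.20 in aggregate.
Group total = 58 + 418.20 = 476.20.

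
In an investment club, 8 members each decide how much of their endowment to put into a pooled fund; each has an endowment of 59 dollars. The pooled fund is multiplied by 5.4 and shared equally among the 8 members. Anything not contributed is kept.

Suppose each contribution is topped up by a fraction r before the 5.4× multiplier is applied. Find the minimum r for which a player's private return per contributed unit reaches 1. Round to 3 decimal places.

With matching at rate r, one contributed unit becomes (1 + r) in the pooled fund and returns 5.4 × (1 + r) / 8 to the contributor.
Setting this equal to 1: 1 + r = 8/5.4 = 1.4815.
So the minimum matching rate is r = 1.4815 − 1 = 0.481.

0.481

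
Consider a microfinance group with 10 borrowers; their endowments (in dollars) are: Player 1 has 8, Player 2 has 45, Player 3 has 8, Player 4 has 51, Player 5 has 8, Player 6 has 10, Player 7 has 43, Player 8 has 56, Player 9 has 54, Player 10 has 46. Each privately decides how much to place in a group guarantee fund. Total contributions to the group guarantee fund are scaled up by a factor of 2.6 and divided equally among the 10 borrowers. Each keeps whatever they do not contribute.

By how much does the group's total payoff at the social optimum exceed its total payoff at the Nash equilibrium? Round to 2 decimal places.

The private return per contributed unit is 2.6/10 = 0.2600 < 1 for every player regardless of endowment, so the Nash equilibrium is zero contribution and the group total is Σ E_j = 8 + 45 + 8 + 51 + 8 + 10 + 43 + 56 + 54 + 46 = 329.
Each contributed unit returns 2.600 to the group, so the social optimum is full contribution by everyone: group total = 2.600 × 329 = 855.40.
Efficiency loss = (2.600 − 1) × 329 = 526.40.

526.40 dollars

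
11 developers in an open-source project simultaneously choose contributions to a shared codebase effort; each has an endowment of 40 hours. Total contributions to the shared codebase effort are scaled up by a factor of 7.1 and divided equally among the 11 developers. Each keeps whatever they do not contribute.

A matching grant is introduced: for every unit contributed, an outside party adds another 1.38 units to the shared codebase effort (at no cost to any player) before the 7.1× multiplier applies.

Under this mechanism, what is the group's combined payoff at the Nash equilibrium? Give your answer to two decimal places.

7435.12 hours

Under the mechanism each unit contributed yields 7.1 × 2.38 / 11 = 1.5362 back to its contributor per unit of net cost, which exceeds 1, making full contribution the dominant choice for everyone.
So the Nash equilibrium is full contribution by all 11; the group earns 7.1 × 2.38 × 440 = 7435.12.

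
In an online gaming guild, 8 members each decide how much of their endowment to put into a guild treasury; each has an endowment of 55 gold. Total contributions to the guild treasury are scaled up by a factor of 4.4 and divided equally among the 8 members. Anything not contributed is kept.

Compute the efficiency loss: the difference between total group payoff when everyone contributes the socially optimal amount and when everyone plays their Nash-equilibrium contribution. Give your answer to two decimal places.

1496.00 gold

Each contributed unit returns 4.4/8 = 0.5500 to its contributor — below 1 — so contributing 0 is dominant for every player. At the Nash equilibrium everyone keeps their 55, and the group total is 8 × 55 = 440.
Each contributed unit returns 4.400 to the group as a whole (0.5500 to each of 8 players), which exceeds 1, so the social optimum is full contribution: group total = 4.400 × 440 = 1936.00.
Efficiency loss = 1936.00 − 440 = 1496.00.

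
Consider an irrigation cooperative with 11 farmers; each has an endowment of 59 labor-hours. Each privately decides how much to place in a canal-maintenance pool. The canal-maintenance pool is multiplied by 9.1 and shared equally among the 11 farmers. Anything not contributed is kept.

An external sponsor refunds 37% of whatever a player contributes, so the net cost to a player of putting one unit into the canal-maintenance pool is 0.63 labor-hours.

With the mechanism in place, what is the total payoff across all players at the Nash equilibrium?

Under the mechanism each unit contributed yields (9.1/11) / 0.63 = 1.3131 back to its contributor per unit of net cost, which exceeds 1, making full contribution the dominant choice for everyone.
At the Nash equilibrium everyone contributes 59. Group total payoff = 11 × (59 × 0.37 + 9.1 × 59) = 6146.03.

6146.03 labor-hours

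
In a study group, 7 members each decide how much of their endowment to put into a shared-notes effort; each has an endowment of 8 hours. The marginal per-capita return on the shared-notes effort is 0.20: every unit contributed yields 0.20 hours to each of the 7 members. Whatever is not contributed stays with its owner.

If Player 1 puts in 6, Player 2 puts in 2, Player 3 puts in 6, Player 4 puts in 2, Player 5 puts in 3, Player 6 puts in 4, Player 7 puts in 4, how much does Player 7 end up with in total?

9.40 hours

Total contributed: 6 + 2 + 6 + 2 + 3 + 4 + 4 = 27.
Each receives 0.20 × 27 = 5.40 from the shared-notes effort.
Player 7 keeps 8 − 4 = 4, so Player 7's payoff is 4 + 5.40 = 9.40.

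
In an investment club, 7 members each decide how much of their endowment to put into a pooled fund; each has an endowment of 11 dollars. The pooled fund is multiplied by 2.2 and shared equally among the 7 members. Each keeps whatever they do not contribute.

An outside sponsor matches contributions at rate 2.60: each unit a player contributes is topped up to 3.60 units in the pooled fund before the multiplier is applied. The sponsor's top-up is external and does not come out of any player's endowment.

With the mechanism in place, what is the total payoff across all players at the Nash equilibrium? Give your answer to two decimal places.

With the mechanism, a contributed unit returns 2.2 × 3.60 / 7 = 1.1314 per unit of net cost to the contributor — now above 1 — so contributing fully is weakly dominant for every player.
At the Nash equilibrium everyone contributes 11. Group total payoff = 2.2 × 3.60 × 77 = 609.84.

609.84 dollars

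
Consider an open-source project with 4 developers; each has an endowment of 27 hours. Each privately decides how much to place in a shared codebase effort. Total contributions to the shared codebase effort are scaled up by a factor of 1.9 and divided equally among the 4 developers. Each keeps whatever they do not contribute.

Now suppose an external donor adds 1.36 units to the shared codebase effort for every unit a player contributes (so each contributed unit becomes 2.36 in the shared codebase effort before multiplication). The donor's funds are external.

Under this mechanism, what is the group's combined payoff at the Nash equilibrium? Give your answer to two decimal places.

484.27 hours

Under the mechanism each unit contributed yields 1.9 × 2.36 / 4 = 1.1210 back to its contributor per unit of net cost, which exceeds 1, making full contribution the dominant choice for everyone.
So the Nash equilibrium is full contribution by all 4; the group earns 1.9 × 2.36 × 108 = 484.27.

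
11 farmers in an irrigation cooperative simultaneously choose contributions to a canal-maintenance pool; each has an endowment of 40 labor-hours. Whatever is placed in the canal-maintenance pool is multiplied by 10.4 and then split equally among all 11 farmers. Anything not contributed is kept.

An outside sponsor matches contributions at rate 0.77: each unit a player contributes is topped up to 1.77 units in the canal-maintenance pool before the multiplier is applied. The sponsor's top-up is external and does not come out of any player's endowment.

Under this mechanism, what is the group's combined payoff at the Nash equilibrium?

8099.52 labor-hours

Under the mechanism each unit contributed yields 10.4 × 1.77 / 11 = 1.6735 back to its contributor per unit of net cost, which exceeds 1, making full contribution the dominant choice for everyone.
At the Nash equilibrium everyone contributes 40. Group total payoff = 10.4 × 1.77 × 440 = 8099.52.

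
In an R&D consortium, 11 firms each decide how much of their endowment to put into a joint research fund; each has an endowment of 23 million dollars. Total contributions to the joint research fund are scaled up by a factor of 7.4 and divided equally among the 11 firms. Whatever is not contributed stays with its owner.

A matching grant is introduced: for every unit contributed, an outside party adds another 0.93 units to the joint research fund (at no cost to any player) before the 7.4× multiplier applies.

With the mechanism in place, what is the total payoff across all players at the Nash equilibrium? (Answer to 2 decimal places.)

Under the mechanism each unit contributed yields 7.4 × 1.93 / 11 = 1.2984 back to its contributor per unit of net cost, which exceeds 1, making full contribution the dominant choice for everyone.
At the Nash equilibrium everyone contributes 23. Group total payoff = 7.4 × 1.93 × 253 = 3613.35.

3613.35 million dollars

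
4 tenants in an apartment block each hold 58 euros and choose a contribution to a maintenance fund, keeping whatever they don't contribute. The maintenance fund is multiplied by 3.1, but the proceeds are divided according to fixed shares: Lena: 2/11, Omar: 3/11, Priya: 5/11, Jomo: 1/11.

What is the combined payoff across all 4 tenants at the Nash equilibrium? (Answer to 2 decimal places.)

For player j, contributing a unit is worthwhile iff 3.1 × (j's share) ≥ 1, i.e. iff j's share is at least 0.3226.
Priya alone (share 5/11) is above the threshold, contributing 58; the remaining 3 contribute 0. Total contributed: 58.
The maintenance fund pays out 3.1 × 58 = 179.80 in total (split across the unequal shares, but the aggregate is all that matters for the group sum).
The 3 free-riders keep 58 each, adding 174. Group total = 174 + 179.80 = 353.80.

353.80 euros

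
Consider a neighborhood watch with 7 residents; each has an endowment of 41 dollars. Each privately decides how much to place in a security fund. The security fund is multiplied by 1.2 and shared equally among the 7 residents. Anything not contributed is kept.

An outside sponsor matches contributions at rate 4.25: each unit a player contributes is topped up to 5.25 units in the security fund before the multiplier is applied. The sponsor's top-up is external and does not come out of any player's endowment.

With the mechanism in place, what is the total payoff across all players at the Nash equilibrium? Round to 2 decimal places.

With the mechanism, a contributed unit returns 1.2 × 5.25 / 7 = 0.9000 per unit of net cost — still below 1 — so contributing 0 remains dominant for every player.
Everyone keeps their endowment and the group total is 7 × 41 = 287.

287.00 dollars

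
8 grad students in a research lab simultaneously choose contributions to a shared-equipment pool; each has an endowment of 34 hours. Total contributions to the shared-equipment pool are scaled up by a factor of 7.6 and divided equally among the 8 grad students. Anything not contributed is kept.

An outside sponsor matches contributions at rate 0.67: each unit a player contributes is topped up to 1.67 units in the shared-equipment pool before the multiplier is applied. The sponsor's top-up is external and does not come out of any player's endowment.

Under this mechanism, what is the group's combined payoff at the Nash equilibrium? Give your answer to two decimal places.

The effective private return per unit is now 7.6 × 1.67 / 8 = 1.5865 > 1, so every player's dominant strategy flips to full contribution.
At the Nash equilibrium everyone contributes 34. Group total payoff = 7.6 × 1.67 × 272 = 3452.22.

3452.22 hours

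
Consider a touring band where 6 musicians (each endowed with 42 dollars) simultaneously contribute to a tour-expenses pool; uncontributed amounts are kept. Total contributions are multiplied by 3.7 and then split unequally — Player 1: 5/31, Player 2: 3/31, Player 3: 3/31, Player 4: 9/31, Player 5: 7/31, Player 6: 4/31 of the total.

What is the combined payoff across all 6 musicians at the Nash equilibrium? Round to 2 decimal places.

A player with share s gets back 3.7·s per unit contributed, so full contribution is dominant for anyone with s > 1/3.7 = 0.2703 and zero contribution is dominant for anyone below.
Only Player 4 (9/31) clears that bar, contributing 42; the remaining 5 contribute 0. Total contributed: 42.
The tour-expenses pool pays out 3.7 × 42 = 155.40 in total (split across the unequal shares, but the aggregate is all that matters for the group sum).
The 5 free-riders keep 42 each, adding 210. Group total = 210 + 155.40 = 365.40.

365.40 dollars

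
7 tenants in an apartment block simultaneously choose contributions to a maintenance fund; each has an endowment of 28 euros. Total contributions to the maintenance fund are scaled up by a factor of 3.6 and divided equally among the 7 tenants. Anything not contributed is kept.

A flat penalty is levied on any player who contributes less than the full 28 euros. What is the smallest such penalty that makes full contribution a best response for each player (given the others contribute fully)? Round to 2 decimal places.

13.60 euros

Given the others contribute fully, the best deviation is to contribute 0 (any partial contribution still incurs the fine and gives up units whose private return 0.5143 is below 1).
Deviating from 28 to 0 saves 28 euros but forfeits the deviator's share of the drop in the maintenance fund: 3.6/7 × 28 = 14.40.
So the deviation gain is 28 − 14.40 = 13.60, and the fine must be at least 13.60 euros to wipe it out.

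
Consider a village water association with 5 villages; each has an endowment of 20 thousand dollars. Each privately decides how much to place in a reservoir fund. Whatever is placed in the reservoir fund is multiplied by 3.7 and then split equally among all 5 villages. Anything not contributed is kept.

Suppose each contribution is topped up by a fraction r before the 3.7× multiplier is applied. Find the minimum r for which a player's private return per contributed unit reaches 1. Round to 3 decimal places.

0.351

With matching at rate r, one contributed unit becomes (1 + r) in the reservoir fund and returns 3.7 × (1 + r) / 5 to the contributor.
Setting this equal to 1: 1 + r = 5/3.7 = 1.3514.
So the minimum matching rate is r = 1.3514 − 1 = 0.351.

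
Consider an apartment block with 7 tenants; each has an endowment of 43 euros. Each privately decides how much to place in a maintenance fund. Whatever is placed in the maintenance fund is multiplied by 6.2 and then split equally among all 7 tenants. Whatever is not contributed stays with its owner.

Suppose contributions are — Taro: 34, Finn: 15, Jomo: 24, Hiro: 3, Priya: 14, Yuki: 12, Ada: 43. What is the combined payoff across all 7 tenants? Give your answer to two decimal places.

Total contributed: 34 + 15 + 24 + 3 + 14 + 12 + 43 = 145; total kept: 7 × 43 − 145 = 156.
The maintenance fund pays out 6.2 × 145 = 899.00 in aggregate.
Group total = 156 + 899.00 = 1055.00.

1055.00 euros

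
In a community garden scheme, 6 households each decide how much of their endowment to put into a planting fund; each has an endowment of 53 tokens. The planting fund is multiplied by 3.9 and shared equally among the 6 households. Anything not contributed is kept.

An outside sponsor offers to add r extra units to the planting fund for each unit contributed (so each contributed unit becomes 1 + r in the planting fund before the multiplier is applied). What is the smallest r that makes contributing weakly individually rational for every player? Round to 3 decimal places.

0.538

With matching at rate r, one contributed unit becomes (1 + r) in the planting fund and returns 3.9 × (1 + r) / 6 to the contributor.
Setting this equal to 1: 1 + r = 6/3.9 = 1.5385.
So the minimum matching rate is r = 1.5385 − 1 = 0.538.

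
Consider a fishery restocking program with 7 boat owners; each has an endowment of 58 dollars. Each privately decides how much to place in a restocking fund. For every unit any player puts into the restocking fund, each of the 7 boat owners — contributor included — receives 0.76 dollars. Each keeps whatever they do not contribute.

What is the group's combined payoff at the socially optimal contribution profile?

2159.92 dollars

Each contributed unit returns 5.320 to the group as a whole (0.76 to each of 7 players), which exceeds 1, so the social optimum is full contribution: group total = 5.320 × 406 = 2159.92.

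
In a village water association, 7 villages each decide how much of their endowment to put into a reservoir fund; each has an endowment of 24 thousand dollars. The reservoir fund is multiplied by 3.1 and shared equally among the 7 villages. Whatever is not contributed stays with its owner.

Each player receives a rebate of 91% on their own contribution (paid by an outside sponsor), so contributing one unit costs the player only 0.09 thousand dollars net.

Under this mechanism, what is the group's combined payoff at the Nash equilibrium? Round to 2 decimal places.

673.68 thousand dollars

With the mechanism, a contributed unit returns (3.1/7) / 0.09 = 4.9206 per unit of net cost to the contributor — now above 1 — so contributing fully is weakly dominant for every player.
At the Nash equilibrium everyone contributes 24. Group total payoff = 7 × (24 × 0.91 + 3.1 × 24) = 673.68.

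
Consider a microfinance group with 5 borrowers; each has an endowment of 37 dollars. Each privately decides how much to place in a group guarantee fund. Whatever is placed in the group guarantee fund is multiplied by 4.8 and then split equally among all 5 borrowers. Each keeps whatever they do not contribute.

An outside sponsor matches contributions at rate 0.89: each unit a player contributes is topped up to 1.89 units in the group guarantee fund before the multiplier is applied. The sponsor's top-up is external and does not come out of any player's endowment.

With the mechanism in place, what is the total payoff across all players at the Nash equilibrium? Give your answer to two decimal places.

1678.32 dollars

With the mechanism, a contributed unit returns 4.8 × 1.89 / 5 = 1.8144 per unit of net cost to the contributor — now above 1 — so contributing fully is weakly dominant for every player.
At the Nash equilibrium everyone contributes 37. Group total payoff = 4.8 × 1.89 × 185 = 1678.32.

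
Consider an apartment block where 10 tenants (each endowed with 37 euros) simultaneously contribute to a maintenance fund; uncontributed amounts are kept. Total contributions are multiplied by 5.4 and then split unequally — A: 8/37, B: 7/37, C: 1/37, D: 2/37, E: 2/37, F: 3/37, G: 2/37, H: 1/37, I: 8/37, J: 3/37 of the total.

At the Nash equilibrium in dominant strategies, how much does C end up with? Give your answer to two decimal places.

Player j's private return per contributed unit is 5.4 × (j's share). Contributing is weakly dominant for j when that share is at least 1/5.4 = 0.1852, and contributing 0 is dominant otherwise.
A, B and I are above the threshold, contributing 37 each; the remaining 7 contribute 0. Total contributed: 111.
C keeps 37 and receives 5.4 × 111 × 1/37 = 16.20 from the maintenance fund, for a payoff of 53.20.

53.20 euros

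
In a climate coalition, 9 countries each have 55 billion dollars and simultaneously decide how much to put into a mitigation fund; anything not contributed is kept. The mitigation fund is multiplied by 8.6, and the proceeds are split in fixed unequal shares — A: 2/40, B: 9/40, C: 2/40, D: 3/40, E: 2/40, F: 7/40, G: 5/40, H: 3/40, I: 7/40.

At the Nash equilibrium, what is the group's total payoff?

A player with share s gets back 8.6·s per unit contributed, so full contribution is dominant for anyone with s > 1/8.6 = 0.1163 and zero contribution is dominant for anyone below.
The shares above 0.1163 belong to B, F, G and I, contributing 55 each; the remaining 5 contribute 0. Total contributed: 220.
The mitigation fund pays out 8.6 × 220 = 1892.00 in total (split across the unequal shares, but the aggregate is all that matters for the group sum).
The 5 free-riders keep 55 each, adding 275. Group total = 275 + 1892.00 = 2167.00.

2167.00 billion dollars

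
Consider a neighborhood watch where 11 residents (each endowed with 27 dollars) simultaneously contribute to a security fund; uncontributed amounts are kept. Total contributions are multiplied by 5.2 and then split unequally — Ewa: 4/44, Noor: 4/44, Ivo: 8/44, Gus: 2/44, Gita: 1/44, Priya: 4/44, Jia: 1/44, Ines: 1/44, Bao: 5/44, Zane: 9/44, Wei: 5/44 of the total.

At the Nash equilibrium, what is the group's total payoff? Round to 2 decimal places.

410.40 dollars

Player j's private return per contributed unit is 5.2 × (j's share). Contributing is weakly dominant for j when that share is at least 1/5.2 = 0.1923, and contributing 0 is dominant otherwise.
Zane alone (share 9/44) is above the threshold, contributing 27; the remaining 10 contribute 0. Total contributed: 27.
The security fund pays out 5.2 × 27 = 140.40 in total (split across the unequal shares, but the aggregate is all that matters for the group sum).
The 10 free-riders keep 27 each, adding 270. Group total = 270 + 140.40 = 410.40.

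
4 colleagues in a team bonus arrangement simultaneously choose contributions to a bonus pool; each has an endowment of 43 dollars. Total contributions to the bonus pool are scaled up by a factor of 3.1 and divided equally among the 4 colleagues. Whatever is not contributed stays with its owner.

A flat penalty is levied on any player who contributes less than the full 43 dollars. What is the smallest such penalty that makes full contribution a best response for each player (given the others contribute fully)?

9.68 dollars

Given the others contribute fully, the best deviation is to contribute 0 (any partial contribution still incurs the fine and gives up units whose private return 0.7750 is below 1).
Deviating from 43 to 0 saves 43 dollars but forfeits the deviator's share of the drop in the bonus pool: 3.1/4 × 43 = 33.32.
So the deviation gain is 43 − 33.32 = 9.68, and the fine must be at least 9.68 dollars to wipe it out.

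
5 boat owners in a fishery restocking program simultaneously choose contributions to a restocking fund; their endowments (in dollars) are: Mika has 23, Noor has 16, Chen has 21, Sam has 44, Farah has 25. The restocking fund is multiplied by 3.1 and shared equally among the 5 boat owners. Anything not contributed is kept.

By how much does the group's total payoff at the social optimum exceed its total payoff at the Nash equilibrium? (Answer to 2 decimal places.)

270.90 dollars

The private return per contributed unit is 3.1/5 = 0.6200 < 1 for every player regardless of endowment, so the Nash equilibrium is zero contribution and the group total is Σ E_j = 23 + 16 + 21 + 44 + 25 = 129.
Each contributed unit returns 3.100 to the group, so the social optimum is full contribution by everyone: group total = 3.100 × 129 = 399.90.
Efficiency loss = (3.100 − 1) × 129 = 270.90.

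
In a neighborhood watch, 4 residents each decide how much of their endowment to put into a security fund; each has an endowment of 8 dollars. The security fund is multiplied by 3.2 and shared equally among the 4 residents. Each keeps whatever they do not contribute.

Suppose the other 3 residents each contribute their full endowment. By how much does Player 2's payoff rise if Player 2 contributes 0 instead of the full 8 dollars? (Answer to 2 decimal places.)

1.60 dollars

Switching from a contribution of 8 to 0 lets Player 2 keep an extra 8 dollars, but lowers the security fund by 8, which costs Player 2 their own share of that drop: 3.2/4 × 8 = 6.40.
Net gain = 8 − 6.40 = 1.60. The private return per contributed unit (0.8000) is below 1, so free-riding is indeed the best response regardless of what the others do.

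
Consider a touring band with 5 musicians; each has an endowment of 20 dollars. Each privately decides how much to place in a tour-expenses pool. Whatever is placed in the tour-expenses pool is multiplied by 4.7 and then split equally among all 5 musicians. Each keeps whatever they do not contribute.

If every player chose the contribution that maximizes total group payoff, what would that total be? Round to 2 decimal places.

470.00 dollars

Each contributed unit returns 4.700 to the group as a whole (0.9400 to each of 5 players), which exceeds 1, so the social optimum is full contribution: group total = 4.700 × 100 = 470.00.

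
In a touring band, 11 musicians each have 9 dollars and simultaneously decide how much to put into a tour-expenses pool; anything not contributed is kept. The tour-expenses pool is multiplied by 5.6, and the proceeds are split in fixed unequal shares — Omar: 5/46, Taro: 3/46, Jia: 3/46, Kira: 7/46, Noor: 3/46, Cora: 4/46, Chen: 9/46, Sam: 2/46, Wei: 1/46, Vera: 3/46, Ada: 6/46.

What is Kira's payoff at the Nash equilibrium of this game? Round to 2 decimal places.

16.67 dollars

For player j, contributing a unit is worthwhile iff 5.6 × (j's share) ≥ 1, i.e. iff j's share is at least 0.1786.
The only share above 0.1786 is Chen's 9/46, contributing 9; the remaining 10 contribute 0. Total contributed: 9.
Kira keeps 9 and receives 5.6 × 9 × 7/46 = 7.67 from the tour-expenses pool, for a payoff of 16.67.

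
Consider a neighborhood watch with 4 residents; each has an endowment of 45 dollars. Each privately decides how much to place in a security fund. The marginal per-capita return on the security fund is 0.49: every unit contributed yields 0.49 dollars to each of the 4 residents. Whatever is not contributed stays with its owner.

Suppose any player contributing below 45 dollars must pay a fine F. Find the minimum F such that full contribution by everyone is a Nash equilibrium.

Given the others contribute fully, the best deviation is to contribute 0 (any partial contribution still incurs the fine and gives up units whose private return 0.49 is below 1).
Deviating from 45 to 0 saves 45 dollars but forfeits the deviator's share of the drop in the security fund: 0.49 × 45 = 22.05.
So the deviation gain is 45 − 22.05 = 22.95, and the fine must be at least 22.95 dollars to wipe it out.

22.95 dollars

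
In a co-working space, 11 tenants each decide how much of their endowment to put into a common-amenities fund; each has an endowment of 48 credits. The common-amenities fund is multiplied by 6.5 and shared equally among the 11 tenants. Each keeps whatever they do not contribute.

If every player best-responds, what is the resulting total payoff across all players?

528.00 credits

Each contributed unit returns 6.5/11 = 0.5909 to its contributor — below 1 — so contributing 0 is dominant for every player. At the Nash equilibrium everyone keeps their 48, and the group total is 11 × 48 = 528.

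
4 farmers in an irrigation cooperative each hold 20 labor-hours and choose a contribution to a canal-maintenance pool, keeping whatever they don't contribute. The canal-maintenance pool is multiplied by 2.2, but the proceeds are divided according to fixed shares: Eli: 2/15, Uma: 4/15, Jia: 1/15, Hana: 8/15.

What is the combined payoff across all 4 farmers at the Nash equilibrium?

104.00 labor-hours

Each unit j contributes comes back to j as 2.2 × (j's share), so j prefers to contribute only if that share exceeds 1/2.2 = 0.4545; otherwise keeping the unit dominates.
The only share above 0.4545 is Hana's 8/15, contributing 20; the remaining 3 contribute 0. Total contributed: 20.
The canal-maintenance pool pays out 2.2 × 20 = 44.00 in total (split across the unequal shares, but the aggregate is all that matters for the group sum).
The 3 free-riders keep 20 each, adding 60. Group total = 60 + 44.00 = 104.00.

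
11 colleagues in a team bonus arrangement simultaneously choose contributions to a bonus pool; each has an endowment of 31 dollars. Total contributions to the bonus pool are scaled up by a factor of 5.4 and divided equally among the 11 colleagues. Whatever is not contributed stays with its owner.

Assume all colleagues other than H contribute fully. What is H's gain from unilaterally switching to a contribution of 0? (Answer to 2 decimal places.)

15.78 dollars

Switching from a contribution of 31 to 0 lets H keep an extra 31 dollars, but lowers the bonus pool by 31, which costs H their own share of that drop: 5.4/11 × 31 = 15.22.
Net gain = 31 − 15.22 = 15.78. The private return per contributed unit (0.4909) is below 1, so free-riding is indeed the best response regardless of what the others do.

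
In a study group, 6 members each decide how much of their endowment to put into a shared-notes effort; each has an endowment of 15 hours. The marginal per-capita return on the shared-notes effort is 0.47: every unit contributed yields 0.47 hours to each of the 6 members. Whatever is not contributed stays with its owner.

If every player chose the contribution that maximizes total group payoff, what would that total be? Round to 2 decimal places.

253.80 hours

Each contributed unit returns 2.820 to the group as a whole (0.47 to each of 6 players), which exceeds 1, so the social optimum is full contribution: group total = 2.820 × 90 = 253.80.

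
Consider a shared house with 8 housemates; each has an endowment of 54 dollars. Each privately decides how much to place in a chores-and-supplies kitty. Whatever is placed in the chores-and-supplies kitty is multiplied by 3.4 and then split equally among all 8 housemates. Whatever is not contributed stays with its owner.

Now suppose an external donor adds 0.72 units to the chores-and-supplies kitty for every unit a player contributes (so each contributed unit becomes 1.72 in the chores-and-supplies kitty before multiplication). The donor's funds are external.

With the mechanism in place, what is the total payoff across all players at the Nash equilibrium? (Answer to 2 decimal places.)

432.00 dollars

With the mechanism, a contributed unit returns 3.4 × 1.72 / 8 = 0.7310 per unit of net cost — still below 1 — so contributing 0 remains dominant for every player.
Everyone keeps their endowment and the group total is 8 × 54 = 432.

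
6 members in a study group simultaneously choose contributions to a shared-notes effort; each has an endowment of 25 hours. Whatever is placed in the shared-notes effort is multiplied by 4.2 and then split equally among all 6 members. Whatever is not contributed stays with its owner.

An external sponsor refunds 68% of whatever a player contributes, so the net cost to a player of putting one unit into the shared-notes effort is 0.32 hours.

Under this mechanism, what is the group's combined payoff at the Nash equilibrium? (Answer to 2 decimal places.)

Under the mechanism each unit contributed yields (4.2/6) / 0.32 = 2.1875 back to its contributor per unit of net cost, which exceeds 1, making full contribution the dominant choice for everyone.
At the Nash equilibrium everyone contributes 25. Group total payoff = 6 × (25 × 0.68 + 4.2 × 25) = 732.00.

732.00 hours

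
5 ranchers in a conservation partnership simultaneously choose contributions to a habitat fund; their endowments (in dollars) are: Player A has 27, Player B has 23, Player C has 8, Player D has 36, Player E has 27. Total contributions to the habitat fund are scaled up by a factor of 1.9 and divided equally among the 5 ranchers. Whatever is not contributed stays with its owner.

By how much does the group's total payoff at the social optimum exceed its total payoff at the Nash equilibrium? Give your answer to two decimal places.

108.90 dollars

The private return per contributed unit is 1.9/5 = 0.3800 < 1 for every player regardless of endowment, so the Nash equilibrium is zero contribution and the group total is Σ E_j = 27 + 23 + 8 + 36 + 27 = 121.
Each contributed unit returns 1.900 to the group, so the social optimum is full contribution by everyone: group total = 1.900 × 121 = 229.90.
Efficiency loss = (1.900 − 1) × 121 = 108.90.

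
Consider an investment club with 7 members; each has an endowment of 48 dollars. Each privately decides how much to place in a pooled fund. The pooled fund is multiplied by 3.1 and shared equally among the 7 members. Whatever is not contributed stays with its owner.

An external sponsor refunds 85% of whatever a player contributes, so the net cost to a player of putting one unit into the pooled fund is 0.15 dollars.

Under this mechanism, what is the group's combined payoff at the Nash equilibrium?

1327.20 dollars

With the mechanism, a contributed unit returns (3.1/7) / 0.15 = 2.9524 per unit of net cost to the contributor — now above 1 — so contributing fully is weakly dominant for every player.
At the Nash equilibrium everyone contributes 48. Group total payoff = 7 × (48 × 0.85 + 3.1 × 48) = 1327.20.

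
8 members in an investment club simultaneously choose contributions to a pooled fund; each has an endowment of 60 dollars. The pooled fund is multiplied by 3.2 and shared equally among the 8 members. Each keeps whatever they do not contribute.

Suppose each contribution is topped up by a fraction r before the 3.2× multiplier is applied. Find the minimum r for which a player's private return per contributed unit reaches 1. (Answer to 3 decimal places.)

1.500

With matching at rate r, one contributed unit becomes (1 + r) in the pooled fund and returns 3.2 × (1 + r) / 8 to the contributor.
Setting this equal to 1: 1 + r = 8/3.2 = 2.5000.
So the minimum matching rate is r = 2.5000 − 1 = 1.500.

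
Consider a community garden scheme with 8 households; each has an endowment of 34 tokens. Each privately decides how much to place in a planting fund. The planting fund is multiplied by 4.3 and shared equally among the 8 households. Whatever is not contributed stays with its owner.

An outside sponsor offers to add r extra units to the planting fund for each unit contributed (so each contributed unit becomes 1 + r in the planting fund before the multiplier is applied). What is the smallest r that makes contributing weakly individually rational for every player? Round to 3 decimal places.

0.860

With matching at rate r, one contributed unit becomes (1 + r) in the planting fund and returns 4.3 × (1 + r) / 8 to the contributor.
Setting this equal to 1: 1 + r = 8/4.3 = 1.8605.
So the minimum matching rate is r = 1.8605 − 1 = 0.860.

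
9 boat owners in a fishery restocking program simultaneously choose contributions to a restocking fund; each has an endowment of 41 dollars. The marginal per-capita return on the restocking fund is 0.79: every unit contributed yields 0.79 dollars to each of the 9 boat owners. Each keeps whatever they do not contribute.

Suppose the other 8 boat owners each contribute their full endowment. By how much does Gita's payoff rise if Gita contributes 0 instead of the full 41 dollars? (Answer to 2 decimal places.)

Switching from a contribution of 41 to 0 lets Gita keep an extra 41 dollars, but lowers the restocking fund by 41, which costs Gita their own share of that drop: 0.79 × 41 = 32.39.
Net gain = 41 − 32.39 = 8.61. The private return per contributed unit (0.79) is below 1, so free-riding is indeed the best response regardless of what the others do.

8.61 dollars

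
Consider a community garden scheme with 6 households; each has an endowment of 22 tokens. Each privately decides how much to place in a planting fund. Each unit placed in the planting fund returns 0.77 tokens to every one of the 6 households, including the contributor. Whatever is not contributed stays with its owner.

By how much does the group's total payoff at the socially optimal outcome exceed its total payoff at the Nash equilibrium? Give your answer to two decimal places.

477.84 tokens

The private return per contributed unit is 0.77 < 1, so contributing 0 is dominant for every player. At the Nash equilibrium everyone keeps their 22, and the group total is 6 × 22 = 132.
Each contributed unit returns 4.620 to the group as a whole (0.77 to each of 6 players), which exceeds 1, so the social optimum is full contribution: group total = 4.620 × 132 = 609.84.
Efficiency loss = 609.84 − 132 = 477.84.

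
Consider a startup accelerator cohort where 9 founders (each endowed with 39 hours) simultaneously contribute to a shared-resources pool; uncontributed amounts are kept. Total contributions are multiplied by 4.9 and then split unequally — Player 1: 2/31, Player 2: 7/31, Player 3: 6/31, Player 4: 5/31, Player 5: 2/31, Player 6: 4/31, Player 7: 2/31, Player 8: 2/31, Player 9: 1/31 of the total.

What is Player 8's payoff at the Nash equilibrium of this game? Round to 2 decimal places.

51.33 hours

A player with share s gets back 4.9·s per unit contributed, so full contribution is dominant for anyone with s > 1/4.9 = 0.2041 and zero contribution is dominant for anyone below.
The only share above 0.2041 is Player 2's 7/31, contributing 39; the remaining 8 contribute 0. Total contributed: 39.
Player 8 keeps 39 and receives 4.9 × 39 × 2/31 = 12.33 from the shared-resources pool, for a payoff of 51.33.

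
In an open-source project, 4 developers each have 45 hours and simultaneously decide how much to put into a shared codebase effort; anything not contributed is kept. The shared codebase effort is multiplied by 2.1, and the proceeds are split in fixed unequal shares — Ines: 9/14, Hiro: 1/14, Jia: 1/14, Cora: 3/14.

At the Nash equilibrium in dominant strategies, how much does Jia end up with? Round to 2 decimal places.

51.75 hours

For player j, contributing a unit is worthwhile iff 2.1 × (j's share) ≥ 1, i.e. iff j's share is at least 0.4762.
Ines alone (share 9/14) is above the threshold, contributing 45; the remaining 3 contribute 0. Total contributed: 45.
Jia keeps 45 and receives 2.1 × 45 × 1/14 = 6.75 from the shared codebase effort, for a payoff of 51.75.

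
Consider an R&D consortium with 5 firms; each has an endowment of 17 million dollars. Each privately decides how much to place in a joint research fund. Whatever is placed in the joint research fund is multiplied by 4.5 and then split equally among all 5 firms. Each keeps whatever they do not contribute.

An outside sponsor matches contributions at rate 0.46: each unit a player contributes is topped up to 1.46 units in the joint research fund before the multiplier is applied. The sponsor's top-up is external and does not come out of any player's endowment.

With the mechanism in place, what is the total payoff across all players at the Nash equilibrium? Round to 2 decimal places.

558.45 million dollars

The effective private return per unit is now 4.5 × 1.46 / 5 = 1.3140 > 1, so every player's dominant strategy flips to full contribution.
At the Nash equilibrium everyone contributes 17. Group total payoff = 4.5 × 1.46 × 85 = 558.45.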